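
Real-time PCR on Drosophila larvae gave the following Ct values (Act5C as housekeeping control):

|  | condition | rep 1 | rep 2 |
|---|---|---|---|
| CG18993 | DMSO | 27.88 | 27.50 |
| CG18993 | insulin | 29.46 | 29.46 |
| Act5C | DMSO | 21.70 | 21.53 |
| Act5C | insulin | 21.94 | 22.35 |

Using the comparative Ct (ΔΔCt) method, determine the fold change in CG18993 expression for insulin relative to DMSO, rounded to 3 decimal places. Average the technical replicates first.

Mean Ct: CG18993 DMSO 27.690; CG18993 insulin 29.460; Act5C DMSO 21.615; Act5C insulin 22.145
ΔCt(DMSO) = 27.690 − 21.615 = 6.075
ΔCt(insulin) = 29.460 − 22.145 = 7.315
ΔΔCt = 7.315 − 6.075 = 1.240
Fold change = 2^(−1.240) = 0.4234

0.423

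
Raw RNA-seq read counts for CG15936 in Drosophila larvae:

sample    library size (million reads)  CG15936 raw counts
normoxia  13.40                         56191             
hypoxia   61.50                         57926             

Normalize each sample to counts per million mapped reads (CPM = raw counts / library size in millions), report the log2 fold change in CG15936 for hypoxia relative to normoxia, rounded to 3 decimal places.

-2.154

CPM(normoxia) = 56191 / 13.40 = 4193.3582
CPM(hypoxia) = 57926 / 61.50 = 941.8862
Fold change = 941.8862 / 4193.3582 = 0.22461
log2(0.22461) = -2.1545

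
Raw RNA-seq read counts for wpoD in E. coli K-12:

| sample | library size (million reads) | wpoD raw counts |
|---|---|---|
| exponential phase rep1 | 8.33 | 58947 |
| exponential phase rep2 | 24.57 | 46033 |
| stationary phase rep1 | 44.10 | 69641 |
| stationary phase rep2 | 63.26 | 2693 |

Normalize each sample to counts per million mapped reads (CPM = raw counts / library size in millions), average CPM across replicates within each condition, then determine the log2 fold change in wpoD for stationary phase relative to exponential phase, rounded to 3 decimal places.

CPM(exponential phase rep1) = 58947 / 8.33 = 7076.4706
CPM(exponential phase rep2) = 46033 / 24.57 = 1873.5450
CPM(stationary phase rep1) = 69641 / 44.10 = 1579.1610
CPM(stationary phase rep2) = 2693 / 63.26 = 42.5703
mean CPM(exponential phase) = 4475.0078; mean CPM(stationary phase) = 810.8657
Fold change = 810.8657 / 4475.0078 = 0.18120
log2(0.18120) = -2.4644

-2.464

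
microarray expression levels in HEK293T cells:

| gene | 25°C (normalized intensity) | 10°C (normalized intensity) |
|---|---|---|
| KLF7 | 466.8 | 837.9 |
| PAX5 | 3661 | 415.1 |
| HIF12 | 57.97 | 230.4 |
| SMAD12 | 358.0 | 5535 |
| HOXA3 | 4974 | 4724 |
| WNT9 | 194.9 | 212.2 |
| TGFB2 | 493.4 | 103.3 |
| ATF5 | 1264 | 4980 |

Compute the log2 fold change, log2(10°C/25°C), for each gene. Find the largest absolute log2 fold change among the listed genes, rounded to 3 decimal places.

log2(837.9/466.8) = 0.844  (KLF7)
log2(415.1/3661) = -3.141  (PAX5)
log2(230.4/57.97) = 1.991  (HIF12)
log2(5535/358.0) = 3.951  (SMAD12)
log2(4724/4974) = -0.074  (HOXA3)
log2(212.2/194.9) = 0.123  (WNT9)
log2(103.3/493.4) = -2.256  (TGFB2)
log2(4980/1264) = 1.978  (ATF5)
The largest magnitude belongs to SMAD12.

3.951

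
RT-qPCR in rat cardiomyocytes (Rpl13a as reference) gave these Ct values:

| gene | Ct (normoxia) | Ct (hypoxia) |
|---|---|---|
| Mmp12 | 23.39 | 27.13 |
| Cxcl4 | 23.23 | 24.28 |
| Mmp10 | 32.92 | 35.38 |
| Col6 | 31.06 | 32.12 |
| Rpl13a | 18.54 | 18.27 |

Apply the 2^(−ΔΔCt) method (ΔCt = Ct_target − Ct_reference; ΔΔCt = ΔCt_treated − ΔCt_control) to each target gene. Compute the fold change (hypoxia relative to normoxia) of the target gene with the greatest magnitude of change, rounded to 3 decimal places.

0.062

Mmp12: ΔΔCt = (27.13−18.27) − (23.39−18.54) = 8.86 − 4.85 = 4.01; fold change = 2^-4.01 = 0.062
Cxcl4: ΔΔCt = (24.28−18.27) − (23.23−18.54) = 6.01 − 4.69 = 1.32; fold change = 2^-1.32 = 0.401
Mmp10: ΔΔCt = (35.38−18.27) − (32.92−18.54) = 17.11 − 14.38 = 2.73; fold change = 2^-2.73 = 0.151
Col6: ΔΔCt = (32.12−18.27) − (31.06−18.54) = 13.85 − 12.52 = 1.33; fold change = 2^-1.33 = 0.398
Mmp12 has the largest |ΔΔCt| = 4.01.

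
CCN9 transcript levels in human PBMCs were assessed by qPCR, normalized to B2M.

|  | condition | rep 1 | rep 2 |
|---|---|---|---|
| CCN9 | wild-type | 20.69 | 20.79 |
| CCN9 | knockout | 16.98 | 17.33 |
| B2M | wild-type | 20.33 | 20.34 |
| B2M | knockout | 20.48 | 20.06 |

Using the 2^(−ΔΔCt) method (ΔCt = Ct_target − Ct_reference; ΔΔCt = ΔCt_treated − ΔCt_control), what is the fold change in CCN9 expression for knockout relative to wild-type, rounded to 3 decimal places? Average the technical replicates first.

11.472

Mean Ct: CCN9 wild-type 20.740; CCN9 knockout 17.155; B2M wild-type 20.335; B2M knockout 20.270
ΔCt(wild-type) = 20.740 − 20.335 = 0.405
ΔCt(knockout) = 17.155 − 20.270 = -3.115
ΔΔCt = -3.115 − 0.405 = -3.520
Fold change = 2^(−(-3.520)) = 2^3.520 = 11.4716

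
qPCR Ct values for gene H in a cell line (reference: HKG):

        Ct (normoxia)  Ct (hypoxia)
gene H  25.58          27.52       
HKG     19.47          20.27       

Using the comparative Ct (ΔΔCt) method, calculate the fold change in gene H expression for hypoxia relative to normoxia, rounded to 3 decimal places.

ΔCt(normoxia) = 25.580 − 19.470 = 6.110
ΔCt(hypoxia) = 27.520 − 20.270 = 7.250
ΔΔCt = 7.250 − 6.110 = 1.140
Fold change = 2^(−1.140) = 0.4538

0.454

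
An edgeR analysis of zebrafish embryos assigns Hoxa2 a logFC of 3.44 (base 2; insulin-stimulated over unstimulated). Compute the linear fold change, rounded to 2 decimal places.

Fold change = 2^(3.44) = 10.853

10.85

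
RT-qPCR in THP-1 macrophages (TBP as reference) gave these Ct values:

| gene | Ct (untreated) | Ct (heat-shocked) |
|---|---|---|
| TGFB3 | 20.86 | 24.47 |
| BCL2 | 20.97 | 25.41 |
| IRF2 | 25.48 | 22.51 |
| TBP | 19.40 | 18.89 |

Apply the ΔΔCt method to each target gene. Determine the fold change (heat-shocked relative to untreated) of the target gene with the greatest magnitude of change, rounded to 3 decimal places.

0.032

TGFB3: ΔΔCt = (24.47−18.89) − (20.86−19.40) = 5.58 − 1.46 = 4.12; fold change = 2^-4.12 = 0.058
BCL2: ΔΔCt = (25.41−18.89) − (20.97−19.40) = 6.52 − 1.57 = 4.95; fold change = 2^-4.95 = 0.032
IRF2: ΔΔCt = (22.51−18.89) − (25.48−19.40) = 3.62 − 6.08 = -2.46; fold change = 2^2.46 = 5.502
BCL2 has the largest |ΔΔCt| = 4.95.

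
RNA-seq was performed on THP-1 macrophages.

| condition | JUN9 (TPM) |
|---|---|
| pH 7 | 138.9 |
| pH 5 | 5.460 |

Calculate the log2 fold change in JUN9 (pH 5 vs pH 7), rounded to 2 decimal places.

-4.67

Fold change = 5.460 / 138.9 = 0.0393
log2(0.0393) = -4.669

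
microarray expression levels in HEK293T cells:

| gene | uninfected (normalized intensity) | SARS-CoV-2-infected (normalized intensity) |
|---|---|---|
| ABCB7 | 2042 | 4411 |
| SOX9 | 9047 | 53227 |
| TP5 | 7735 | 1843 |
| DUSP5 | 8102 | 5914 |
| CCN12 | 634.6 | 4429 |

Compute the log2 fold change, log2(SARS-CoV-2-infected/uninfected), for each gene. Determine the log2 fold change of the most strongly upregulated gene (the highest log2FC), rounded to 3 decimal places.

log2(4411/2042) = 1.111  (ABCB7)
log2(53227/9047) = 2.557  (SOX9)
log2(1843/7735) = -2.069  (TP5)
log2(5914/8102) = -0.454  (DUSP5)
log2(4429/634.6) = 2.803  (CCN12)
CCN12 is most strongly upregulated.

2.803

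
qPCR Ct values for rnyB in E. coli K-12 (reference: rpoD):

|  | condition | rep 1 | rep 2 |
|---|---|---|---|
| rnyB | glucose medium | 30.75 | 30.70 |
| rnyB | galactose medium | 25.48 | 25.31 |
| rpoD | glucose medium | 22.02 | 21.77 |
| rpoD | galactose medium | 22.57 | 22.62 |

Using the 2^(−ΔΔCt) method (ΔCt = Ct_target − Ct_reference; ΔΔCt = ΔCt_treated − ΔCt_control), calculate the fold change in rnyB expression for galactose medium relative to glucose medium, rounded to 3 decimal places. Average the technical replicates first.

Mean Ct: rnyB glucose medium 30.725; rnyB galactose medium 25.395; rpoD glucose medium 21.895; rpoD galactose medium 22.595
ΔCt(glucose medium) = 30.725 − 21.895 = 8.830
ΔCt(galactose medium) = 25.395 − 22.595 = 2.800
ΔΔCt = 2.800 − 8.830 = -6.030
Fold change = 2^(−(-6.030)) = 2^6.030 = 65.3448

65.345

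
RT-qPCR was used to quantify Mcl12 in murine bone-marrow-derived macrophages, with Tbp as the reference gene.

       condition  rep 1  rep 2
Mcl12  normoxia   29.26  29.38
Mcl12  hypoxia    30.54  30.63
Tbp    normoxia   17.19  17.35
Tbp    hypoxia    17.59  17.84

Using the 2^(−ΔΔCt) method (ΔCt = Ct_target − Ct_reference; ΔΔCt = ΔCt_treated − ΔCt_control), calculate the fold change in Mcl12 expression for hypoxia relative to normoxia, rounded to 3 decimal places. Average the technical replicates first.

0.566

Mean Ct: Mcl12 normoxia 29.320; Mcl12 hypoxia 30.585; Tbp normoxia 17.270; Tbp hypoxia 17.715
ΔCt(normoxia) = 29.320 − 17.270 = 12.050
ΔCt(hypoxia) = 30.585 − 17.715 = 12.870
ΔΔCt = 12.870 − 12.050 = 0.820
Fold change = 2^(−0.820) = 0.5664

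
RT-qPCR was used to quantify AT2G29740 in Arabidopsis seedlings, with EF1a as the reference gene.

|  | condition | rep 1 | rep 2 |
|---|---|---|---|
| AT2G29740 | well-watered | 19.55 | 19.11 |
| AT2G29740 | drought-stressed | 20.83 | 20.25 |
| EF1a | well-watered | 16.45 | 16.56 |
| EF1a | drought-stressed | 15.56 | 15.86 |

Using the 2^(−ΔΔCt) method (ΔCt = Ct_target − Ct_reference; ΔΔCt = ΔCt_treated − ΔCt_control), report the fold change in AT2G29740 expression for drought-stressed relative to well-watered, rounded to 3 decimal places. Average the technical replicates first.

Mean Ct: AT2G29740 well-watered 19.330; AT2G29740 drought-stressed 20.540; EF1a well-watered 16.505; EF1a drought-stressed 15.710
ΔCt(well-watered) = 19.330 − 16.505 = 2.825
ΔCt(drought-stressed) = 20.540 − 15.710 = 4.830
ΔΔCt = 4.830 − 2.825 = 2.005
Fold change = 2^(−2.005) = 0.2491

0.249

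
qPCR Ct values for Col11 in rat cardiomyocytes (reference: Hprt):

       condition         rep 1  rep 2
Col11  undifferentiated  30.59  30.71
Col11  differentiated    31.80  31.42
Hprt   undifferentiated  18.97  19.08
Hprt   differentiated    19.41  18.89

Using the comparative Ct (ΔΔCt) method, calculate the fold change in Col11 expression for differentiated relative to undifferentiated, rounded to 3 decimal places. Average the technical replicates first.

0.561

Mean Ct: Col11 undifferentiated 30.650; Col11 differentiated 31.610; Hprt undifferentiated 19.025; Hprt differentiated 19.150
ΔCt(undifferentiated) = 30.650 − 19.025 = 11.625
ΔCt(differentiated) = 31.610 − 19.150 = 12.460
ΔΔCt = 12.460 − 11.625 = 0.835
Fold change = 2^(−0.835) = 0.5606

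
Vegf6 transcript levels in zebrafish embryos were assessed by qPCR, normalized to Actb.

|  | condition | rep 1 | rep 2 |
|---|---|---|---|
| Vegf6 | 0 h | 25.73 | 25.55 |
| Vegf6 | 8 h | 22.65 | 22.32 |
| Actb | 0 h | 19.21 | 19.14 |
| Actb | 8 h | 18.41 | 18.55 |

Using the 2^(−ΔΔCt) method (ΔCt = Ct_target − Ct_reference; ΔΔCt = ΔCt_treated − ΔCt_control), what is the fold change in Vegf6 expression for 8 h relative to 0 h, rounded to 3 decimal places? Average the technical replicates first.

5.502

Mean Ct: Vegf6 0 h 25.640; Vegf6 8 h 22.485; Actb 0 h 19.175; Actb 8 h 18.480
ΔCt(0 h) = 25.640 − 19.175 = 6.465
ΔCt(8 h) = 22.485 − 18.480 = 4.005
ΔΔCt = 4.005 − 6.465 = -2.460
Fold change = 2^(−(-2.460)) = 2^2.460 = 5.5022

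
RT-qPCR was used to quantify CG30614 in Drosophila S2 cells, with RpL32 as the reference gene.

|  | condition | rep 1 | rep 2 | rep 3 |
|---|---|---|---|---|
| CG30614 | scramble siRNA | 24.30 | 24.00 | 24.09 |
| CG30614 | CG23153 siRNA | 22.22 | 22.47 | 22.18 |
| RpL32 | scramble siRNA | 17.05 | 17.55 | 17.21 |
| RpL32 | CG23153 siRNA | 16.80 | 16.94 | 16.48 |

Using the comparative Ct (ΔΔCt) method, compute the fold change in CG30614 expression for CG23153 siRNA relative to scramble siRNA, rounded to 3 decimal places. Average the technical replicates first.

Mean Ct: CG30614 scramble siRNA 24.130; CG30614 CG23153 siRNA 22.290; RpL32 scramble siRNA 17.270; RpL32 CG23153 siRNA 16.740
ΔCt(scramble siRNA) = 24.130 − 17.270 = 6.860
ΔCt(CG23153 siRNA) = 22.290 − 16.740 = 5.550
ΔΔCt = 5.550 − 6.860 = -1.310
Fold change = 2^(−(-1.310)) = 2^1.310 = 2.4794

2.479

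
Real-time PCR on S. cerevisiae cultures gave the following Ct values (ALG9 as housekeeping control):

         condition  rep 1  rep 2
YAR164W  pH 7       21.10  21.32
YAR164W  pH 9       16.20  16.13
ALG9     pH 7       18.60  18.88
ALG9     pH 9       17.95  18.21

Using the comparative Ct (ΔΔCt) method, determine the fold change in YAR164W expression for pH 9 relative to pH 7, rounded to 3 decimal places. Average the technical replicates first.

20.894

Mean Ct: YAR164W pH 7 21.210; YAR164W pH 9 16.165; ALG9 pH 7 18.740; ALG9 pH 9 18.080
ΔCt(pH 7) = 21.210 − 18.740 = 2.470
ΔCt(pH 9) = 16.165 − 18.080 = -1.915
ΔΔCt = -1.915 − 2.470 = -4.385
Fold change = 2^(−(-4.385)) = 2^4.385 = 20.8938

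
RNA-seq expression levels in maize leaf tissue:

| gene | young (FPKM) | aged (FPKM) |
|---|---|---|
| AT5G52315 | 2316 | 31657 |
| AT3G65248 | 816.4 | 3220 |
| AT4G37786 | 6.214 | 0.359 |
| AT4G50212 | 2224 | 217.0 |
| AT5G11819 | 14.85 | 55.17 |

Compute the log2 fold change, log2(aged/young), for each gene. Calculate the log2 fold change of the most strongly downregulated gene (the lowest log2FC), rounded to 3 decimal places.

-4.113

log2(31657/2316) = 3.773  (AT5G52315)
log2(3220/816.4) = 1.980  (AT3G65248)
log2(0.359/6.214) = -4.113  (AT4G37786)
log2(217.0/2224) = -3.357  (AT4G50212)
log2(55.17/14.85) = 1.893  (AT5G11819)
AT4G37786 is most strongly downregulated.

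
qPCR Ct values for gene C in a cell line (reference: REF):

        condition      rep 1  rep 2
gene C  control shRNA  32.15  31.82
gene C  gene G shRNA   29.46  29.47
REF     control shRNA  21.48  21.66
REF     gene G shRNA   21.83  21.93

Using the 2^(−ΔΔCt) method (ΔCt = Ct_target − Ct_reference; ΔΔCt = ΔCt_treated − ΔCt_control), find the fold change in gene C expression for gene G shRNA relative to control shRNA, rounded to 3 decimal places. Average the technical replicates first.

7.111

Mean Ct: gene C control shRNA 31.985; gene C gene G shRNA 29.465; REF control shRNA 21.570; REF gene G shRNA 21.880
ΔCt(control shRNA) = 31.985 − 21.570 = 10.415
ΔCt(gene G shRNA) = 29.465 − 21.880 = 7.585
ΔΔCt = 7.585 − 10.415 = -2.830
Fold change = 2^(−(-2.830)) = 2^2.830 = 7.1107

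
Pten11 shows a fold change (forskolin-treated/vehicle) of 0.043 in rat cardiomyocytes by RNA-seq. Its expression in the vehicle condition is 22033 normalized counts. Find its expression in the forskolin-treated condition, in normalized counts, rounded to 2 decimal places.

forskolin-treated expression = 22033 × 0.043 = 947.42

947.42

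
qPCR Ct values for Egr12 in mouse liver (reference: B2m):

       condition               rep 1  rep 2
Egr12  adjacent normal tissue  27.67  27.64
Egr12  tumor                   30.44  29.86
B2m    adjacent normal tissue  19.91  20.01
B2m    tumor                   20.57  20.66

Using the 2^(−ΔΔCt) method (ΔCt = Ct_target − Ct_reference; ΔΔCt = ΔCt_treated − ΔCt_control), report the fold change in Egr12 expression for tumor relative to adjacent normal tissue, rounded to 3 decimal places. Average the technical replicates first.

Mean Ct: Egr12 adjacent normal tissue 27.655; Egr12 tumor 30.150; B2m adjacent normal tissue 19.960; B2m tumor 20.615
ΔCt(adjacent normal tissue) = 27.655 − 19.960 = 7.695
ΔCt(tumor) = 30.150 − 20.615 = 9.535
ΔΔCt = 9.535 − 7.695 = 1.840
Fold change = 2^(−1.840) = 0.2793

0.279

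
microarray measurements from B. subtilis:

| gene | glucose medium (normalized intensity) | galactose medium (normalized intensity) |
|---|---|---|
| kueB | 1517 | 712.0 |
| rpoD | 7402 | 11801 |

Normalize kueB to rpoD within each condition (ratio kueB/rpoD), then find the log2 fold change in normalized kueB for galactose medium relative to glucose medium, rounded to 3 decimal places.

kueB/rpoD (glucose medium) = 1517 / 7402 = 0.20494
kueB/rpoD (galactose medium) = 712.0 / 11801 = 0.060334
Fold change = 0.060334 / 0.20494 = 0.2944
log2(0.2944) = -1.7642

-1.764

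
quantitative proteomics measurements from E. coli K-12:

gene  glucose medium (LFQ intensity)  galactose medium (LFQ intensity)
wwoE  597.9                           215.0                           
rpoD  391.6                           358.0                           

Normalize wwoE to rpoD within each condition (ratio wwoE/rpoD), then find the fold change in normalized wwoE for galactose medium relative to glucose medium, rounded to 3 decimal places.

wwoE/rpoD (glucose medium) = 597.9 / 391.6 = 1.5268
wwoE/rpoD (galactose medium) = 215.0 / 358.0 = 0.60056
Fold change = 0.60056 / 1.5268 = 0.3933

0.393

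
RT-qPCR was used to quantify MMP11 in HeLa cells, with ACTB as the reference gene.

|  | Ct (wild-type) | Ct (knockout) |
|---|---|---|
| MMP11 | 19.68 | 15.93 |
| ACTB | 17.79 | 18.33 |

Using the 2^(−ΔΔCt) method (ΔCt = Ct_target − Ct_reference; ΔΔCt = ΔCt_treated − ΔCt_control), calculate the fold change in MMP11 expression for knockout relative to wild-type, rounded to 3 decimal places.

19.562

ΔCt(wild-type) = 19.680 − 17.790 = 1.890
ΔCt(knockout) = 15.930 − 18.330 = -2.400
ΔΔCt = -2.400 − 1.890 = -4.290
Fold change = 2^(−(-4.290)) = 2^4.290 = 19.5622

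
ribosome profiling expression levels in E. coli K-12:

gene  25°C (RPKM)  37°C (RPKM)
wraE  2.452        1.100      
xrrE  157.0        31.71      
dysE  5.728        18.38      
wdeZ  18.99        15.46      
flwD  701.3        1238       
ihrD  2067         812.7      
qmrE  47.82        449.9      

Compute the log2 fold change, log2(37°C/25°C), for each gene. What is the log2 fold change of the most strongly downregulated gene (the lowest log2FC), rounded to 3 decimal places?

log2(1.100/2.452) = -1.156  (wraE)
log2(31.71/157.0) = -2.308  (xrrE)
log2(18.38/5.728) = 1.682  (dysE)
log2(15.46/18.99) = -0.297  (wdeZ)
log2(1238/701.3) = 0.820  (flwD)
log2(812.7/2067) = -1.347  (ihrD)
log2(449.9/47.82) = 3.234  (qmrE)
xrrE is most strongly downregulated.

-2.308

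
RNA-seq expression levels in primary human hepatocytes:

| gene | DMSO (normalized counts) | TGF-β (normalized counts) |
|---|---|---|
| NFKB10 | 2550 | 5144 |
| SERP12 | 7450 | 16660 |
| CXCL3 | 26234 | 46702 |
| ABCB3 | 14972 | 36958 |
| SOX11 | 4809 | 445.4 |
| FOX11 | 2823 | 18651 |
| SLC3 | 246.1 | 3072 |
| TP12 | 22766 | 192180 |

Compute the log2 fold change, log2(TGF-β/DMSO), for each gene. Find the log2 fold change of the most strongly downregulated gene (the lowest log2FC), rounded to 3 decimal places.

log2(5144/2550) = 1.012  (NFKB10)
log2(16660/7450) = 1.161  (SERP12)
log2(46702/26234) = 0.832  (CXCL3)
log2(36958/14972) = 1.304  (ABCB3)
log2(445.4/4809) = -3.433  (SOX11)
log2(18651/2823) = 2.724  (FOX11)
log2(3072/246.1) = 3.642  (SLC3)
log2(192180/22766) = 3.078  (TP12)
SOX11 is most strongly downregulated.

-3.433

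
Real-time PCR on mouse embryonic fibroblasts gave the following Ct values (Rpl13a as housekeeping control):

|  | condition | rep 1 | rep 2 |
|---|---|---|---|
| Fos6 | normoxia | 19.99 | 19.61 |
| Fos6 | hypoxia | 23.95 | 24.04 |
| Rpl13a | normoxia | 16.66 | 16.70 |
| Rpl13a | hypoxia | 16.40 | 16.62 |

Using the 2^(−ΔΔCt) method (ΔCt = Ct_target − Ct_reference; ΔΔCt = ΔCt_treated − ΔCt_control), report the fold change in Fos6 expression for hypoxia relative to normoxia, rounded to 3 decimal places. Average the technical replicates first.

0.049

Mean Ct: Fos6 normoxia 19.800; Fos6 hypoxia 23.995; Rpl13a normoxia 16.680; Rpl13a hypoxia 16.510
ΔCt(normoxia) = 19.800 − 16.680 = 3.120
ΔCt(hypoxia) = 23.995 − 16.510 = 7.485
ΔΔCt = 7.485 − 3.120 = 4.365
Fold change = 2^(−4.365) = 0.0485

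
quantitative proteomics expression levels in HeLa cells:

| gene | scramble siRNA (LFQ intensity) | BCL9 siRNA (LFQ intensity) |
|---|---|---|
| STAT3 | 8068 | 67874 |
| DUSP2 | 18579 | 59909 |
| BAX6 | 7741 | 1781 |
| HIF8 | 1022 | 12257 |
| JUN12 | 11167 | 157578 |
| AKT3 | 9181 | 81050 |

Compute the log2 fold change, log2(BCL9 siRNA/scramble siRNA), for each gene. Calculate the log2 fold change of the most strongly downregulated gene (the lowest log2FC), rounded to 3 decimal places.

-2.120

log2(67874/8068) = 3.073  (STAT3)
log2(59909/18579) = 1.689  (DUSP2)
log2(1781/7741) = -2.120  (BAX6)
log2(12257/1022) = 3.584  (HIF8)
log2(157578/11167) = 3.819  (JUN12)
log2(81050/9181) = 3.142  (AKT3)
BAX6 is most strongly downregulated.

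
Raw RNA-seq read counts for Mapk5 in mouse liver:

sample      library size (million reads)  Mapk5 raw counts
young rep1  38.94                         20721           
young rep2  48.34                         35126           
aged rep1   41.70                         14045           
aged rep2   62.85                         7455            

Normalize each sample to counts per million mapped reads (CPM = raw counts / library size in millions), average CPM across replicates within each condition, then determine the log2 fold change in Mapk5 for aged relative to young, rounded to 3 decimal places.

-1.467

CPM(young rep1) = 20721 / 38.94 = 532.1263
CPM(young rep2) = 35126 / 48.34 = 726.6446
CPM(aged rep1) = 14045 / 41.70 = 336.8106
CPM(aged rep2) = 7455 / 62.85 = 118.6158
mean CPM(young) = 629.3855; mean CPM(aged) = 227.7132
Fold change = 227.7132 / 629.3855 = 0.36180
log2(0.36180) = -1.4667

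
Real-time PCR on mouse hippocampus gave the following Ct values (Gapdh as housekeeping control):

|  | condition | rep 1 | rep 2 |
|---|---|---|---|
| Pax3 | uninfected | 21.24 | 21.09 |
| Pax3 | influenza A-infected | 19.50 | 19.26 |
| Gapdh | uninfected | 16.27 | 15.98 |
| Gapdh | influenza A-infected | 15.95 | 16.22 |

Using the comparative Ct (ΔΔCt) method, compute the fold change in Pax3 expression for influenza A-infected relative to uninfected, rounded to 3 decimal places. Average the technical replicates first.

3.352

Mean Ct: Pax3 uninfected 21.165; Pax3 influenza A-infected 19.380; Gapdh uninfected 16.125; Gapdh influenza A-infected 16.085
ΔCt(uninfected) = 21.165 − 16.125 = 5.040
ΔCt(influenza A-infected) = 19.380 − 16.085 = 3.295
ΔΔCt = 3.295 − 5.040 = -1.745
Fold change = 2^(−(-1.745)) = 2^1.745 = 3.3519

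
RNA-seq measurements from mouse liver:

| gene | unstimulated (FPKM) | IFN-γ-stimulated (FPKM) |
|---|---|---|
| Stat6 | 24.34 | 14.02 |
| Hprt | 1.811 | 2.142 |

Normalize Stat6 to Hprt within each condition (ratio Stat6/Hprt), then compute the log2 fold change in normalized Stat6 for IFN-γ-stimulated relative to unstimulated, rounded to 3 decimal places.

-1.038

Stat6/Hprt (unstimulated) = 24.34 / 1.811 = 13.44
Stat6/Hprt (IFN-γ-stimulated) = 14.02 / 2.142 = 6.5453
Fold change = 6.5453 / 13.44 = 0.4870
log2(0.4870) = -1.0380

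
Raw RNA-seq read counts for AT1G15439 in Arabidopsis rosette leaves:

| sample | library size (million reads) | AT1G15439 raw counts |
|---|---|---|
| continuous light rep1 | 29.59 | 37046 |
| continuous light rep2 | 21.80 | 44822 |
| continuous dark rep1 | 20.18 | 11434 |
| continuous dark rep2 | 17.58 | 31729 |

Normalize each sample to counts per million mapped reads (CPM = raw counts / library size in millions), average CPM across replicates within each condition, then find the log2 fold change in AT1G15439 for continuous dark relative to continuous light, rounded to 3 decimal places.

-0.480

CPM(continuous light rep1) = 37046 / 29.59 = 1251.9770
CPM(continuous light rep2) = 44822 / 21.80 = 2056.0550
CPM(continuous dark rep1) = 11434 / 20.18 = 566.6006
CPM(continuous dark rep2) = 31729 / 17.58 = 1804.8350
mean CPM(continuous light) = 1654.0160; mean CPM(continuous dark) = 1185.7178
Fold change = 1185.7178 / 1654.0160 = 0.71687
log2(0.71687) = -0.4802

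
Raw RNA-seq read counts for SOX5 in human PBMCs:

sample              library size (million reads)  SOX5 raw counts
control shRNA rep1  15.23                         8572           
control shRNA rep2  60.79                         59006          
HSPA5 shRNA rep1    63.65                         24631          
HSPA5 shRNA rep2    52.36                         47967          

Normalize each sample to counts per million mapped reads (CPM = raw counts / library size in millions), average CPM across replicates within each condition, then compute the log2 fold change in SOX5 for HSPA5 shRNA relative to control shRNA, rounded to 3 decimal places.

CPM(control shRNA rep1) = 8572 / 15.23 = 562.8365
CPM(control shRNA rep2) = 59006 / 60.79 = 970.6531
CPM(HSPA5 shRNA rep1) = 24631 / 63.65 = 386.9756
CPM(HSPA5 shRNA rep2) = 47967 / 52.36 = 916.1001
mean CPM(control shRNA) = 766.7448; mean CPM(HSPA5 shRNA) = 651.5379
Fold change = 651.5379 / 766.7448 = 0.84975
log2(0.84975) = -0.2349

-0.235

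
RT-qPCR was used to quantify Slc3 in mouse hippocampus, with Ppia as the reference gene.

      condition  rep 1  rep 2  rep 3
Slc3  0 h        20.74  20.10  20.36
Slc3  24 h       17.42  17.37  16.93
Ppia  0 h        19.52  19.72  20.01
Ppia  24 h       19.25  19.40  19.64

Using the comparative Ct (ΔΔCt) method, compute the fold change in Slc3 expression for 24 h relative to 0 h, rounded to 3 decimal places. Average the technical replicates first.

Mean Ct: Slc3 0 h 20.400; Slc3 24 h 17.240; Ppia 0 h 19.750; Ppia 24 h 19.430
ΔCt(0 h) = 20.400 − 19.750 = 0.650
ΔCt(24 h) = 17.240 − 19.430 = -2.190
ΔΔCt = -2.190 − 0.650 = -2.840
Fold change = 2^(−(-2.840)) = 2^2.840 = 7.1602

7.160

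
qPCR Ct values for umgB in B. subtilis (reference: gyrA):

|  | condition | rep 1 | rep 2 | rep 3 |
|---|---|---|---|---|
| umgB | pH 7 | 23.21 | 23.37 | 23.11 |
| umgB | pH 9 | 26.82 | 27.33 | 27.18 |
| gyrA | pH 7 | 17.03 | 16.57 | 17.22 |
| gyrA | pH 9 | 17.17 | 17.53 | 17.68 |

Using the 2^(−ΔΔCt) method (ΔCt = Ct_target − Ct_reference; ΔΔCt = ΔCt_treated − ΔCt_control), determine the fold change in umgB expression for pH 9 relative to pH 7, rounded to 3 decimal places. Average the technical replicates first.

Mean Ct: umgB pH 7 23.230; umgB pH 9 27.110; gyrA pH 7 16.940; gyrA pH 9 17.460
ΔCt(pH 7) = 23.230 − 16.940 = 6.290
ΔCt(pH 9) = 27.110 − 17.460 = 9.650
ΔΔCt = 9.650 − 6.290 = 3.360
Fold change = 2^(−3.360) = 0.0974

0.097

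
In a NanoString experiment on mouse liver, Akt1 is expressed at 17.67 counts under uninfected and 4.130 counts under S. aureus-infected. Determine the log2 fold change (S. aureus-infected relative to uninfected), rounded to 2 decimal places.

-2.10

Fold change = 4.130 / 17.67 = 0.2337
log2(0.2337) = -2.097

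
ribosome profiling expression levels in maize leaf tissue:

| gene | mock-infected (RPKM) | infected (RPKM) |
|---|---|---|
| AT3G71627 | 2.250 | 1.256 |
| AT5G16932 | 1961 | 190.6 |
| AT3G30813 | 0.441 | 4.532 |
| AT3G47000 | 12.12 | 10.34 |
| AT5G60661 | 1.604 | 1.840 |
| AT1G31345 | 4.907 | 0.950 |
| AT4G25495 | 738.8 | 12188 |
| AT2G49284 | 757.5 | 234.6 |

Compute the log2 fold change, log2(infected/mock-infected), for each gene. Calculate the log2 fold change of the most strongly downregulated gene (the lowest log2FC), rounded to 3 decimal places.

log2(1.256/2.250) = -0.841  (AT3G71627)
log2(190.6/1961) = -3.363  (AT5G16932)
log2(4.532/0.441) = 3.361  (AT3G30813)
log2(10.34/12.12) = -0.229  (AT3G47000)
log2(1.840/1.604) = 0.198  (AT5G60661)
log2(0.950/4.907) = -2.369  (AT1G31345)
log2(12188/738.8) = 4.044  (AT4G25495)
log2(234.6/757.5) = -1.691  (AT2G49284)
AT5G16932 is most strongly downregulated.

-3.363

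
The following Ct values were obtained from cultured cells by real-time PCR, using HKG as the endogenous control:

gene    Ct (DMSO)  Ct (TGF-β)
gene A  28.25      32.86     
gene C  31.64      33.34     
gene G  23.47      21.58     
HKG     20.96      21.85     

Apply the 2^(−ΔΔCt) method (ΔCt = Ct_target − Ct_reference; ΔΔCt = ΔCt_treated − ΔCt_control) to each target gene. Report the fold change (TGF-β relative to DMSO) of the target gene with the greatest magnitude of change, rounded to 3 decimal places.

0.076

gene A: ΔΔCt = (32.86−21.85) − (28.25−20.96) = 11.01 − 7.29 = 3.72; fold change = 2^-3.72 = 0.076
gene C: ΔΔCt = (33.34−21.85) − (31.64−20.96) = 11.49 − 10.68 = 0.81; fold change = 2^-0.81 = 0.570
gene G: ΔΔCt = (21.58−21.85) − (23.47−20.96) = -0.27 − 2.51 = -2.78; fold change = 2^2.78 = 6.869
gene A has the largest |ΔΔCt| = 3.72.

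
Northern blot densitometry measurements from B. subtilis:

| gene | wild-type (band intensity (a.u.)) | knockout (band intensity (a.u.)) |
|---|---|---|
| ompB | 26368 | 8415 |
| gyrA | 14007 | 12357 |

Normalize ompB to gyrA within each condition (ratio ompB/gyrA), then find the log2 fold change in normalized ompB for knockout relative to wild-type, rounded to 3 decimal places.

-1.467

ompB/gyrA (wild-type) = 26368 / 14007 = 1.8825
ompB/gyrA (knockout) = 8415 / 12357 = 0.68099
Fold change = 0.68099 / 1.8825 = 0.3618
log2(0.3618) = -1.4669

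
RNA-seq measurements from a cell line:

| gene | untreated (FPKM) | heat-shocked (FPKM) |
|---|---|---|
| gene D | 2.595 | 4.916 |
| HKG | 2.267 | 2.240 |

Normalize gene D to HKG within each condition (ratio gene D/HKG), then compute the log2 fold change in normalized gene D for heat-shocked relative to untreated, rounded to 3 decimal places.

gene D/HKG (untreated) = 2.595 / 2.267 = 1.1447
gene D/HKG (heat-shocked) = 4.916 / 2.240 = 2.1946
Fold change = 2.1946 / 1.1447 = 1.9172
log2(1.9172) = 0.9390

0.939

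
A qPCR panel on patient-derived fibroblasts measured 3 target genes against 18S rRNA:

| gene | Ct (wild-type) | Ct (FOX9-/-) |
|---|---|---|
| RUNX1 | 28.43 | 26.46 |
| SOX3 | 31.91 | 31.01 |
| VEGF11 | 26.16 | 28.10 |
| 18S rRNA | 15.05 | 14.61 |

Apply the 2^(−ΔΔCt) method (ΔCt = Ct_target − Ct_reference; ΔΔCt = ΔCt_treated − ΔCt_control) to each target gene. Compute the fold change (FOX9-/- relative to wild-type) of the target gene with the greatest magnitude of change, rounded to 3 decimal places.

0.192

RUNX1: ΔΔCt = (26.46−14.61) − (28.43−15.05) = 11.85 − 13.38 = -1.53; fold change = 2^1.53 = 2.888
SOX3: ΔΔCt = (31.01−14.61) − (31.91−15.05) = 16.40 − 16.86 = -0.46; fold change = 2^0.46 = 1.376
VEGF11: ΔΔCt = (28.10−14.61) − (26.16−15.05) = 13.49 − 11.11 = 2.38; fold change = 2^-2.38 = 0.192
VEGF11 has the largest |ΔΔCt| = 2.38.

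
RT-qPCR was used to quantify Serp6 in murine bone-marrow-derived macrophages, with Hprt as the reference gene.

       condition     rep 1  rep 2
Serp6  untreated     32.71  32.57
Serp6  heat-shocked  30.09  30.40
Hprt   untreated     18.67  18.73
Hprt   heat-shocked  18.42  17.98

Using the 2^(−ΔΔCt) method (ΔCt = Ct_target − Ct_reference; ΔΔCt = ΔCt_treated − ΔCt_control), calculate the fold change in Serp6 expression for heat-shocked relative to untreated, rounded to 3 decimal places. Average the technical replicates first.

3.719

Mean Ct: Serp6 untreated 32.640; Serp6 heat-shocked 30.245; Hprt untreated 18.700; Hprt heat-shocked 18.200
ΔCt(untreated) = 32.640 − 18.700 = 13.940
ΔCt(heat-shocked) = 30.245 − 18.200 = 12.045
ΔΔCt = 12.045 − 13.940 = -1.895
Fold change = 2^(−(-1.895)) = 2^1.895 = 3.7192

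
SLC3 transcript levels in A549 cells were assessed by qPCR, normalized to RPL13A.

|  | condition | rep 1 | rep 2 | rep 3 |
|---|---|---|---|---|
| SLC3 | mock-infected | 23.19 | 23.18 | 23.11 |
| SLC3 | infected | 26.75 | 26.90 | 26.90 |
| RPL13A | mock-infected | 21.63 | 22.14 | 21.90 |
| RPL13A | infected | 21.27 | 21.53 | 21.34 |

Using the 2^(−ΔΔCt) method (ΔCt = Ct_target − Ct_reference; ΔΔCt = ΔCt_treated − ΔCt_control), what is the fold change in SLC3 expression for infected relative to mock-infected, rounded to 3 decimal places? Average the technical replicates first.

Mean Ct: SLC3 mock-infected 23.160; SLC3 infected 26.850; RPL13A mock-infected 21.890; RPL13A infected 21.380
ΔCt(mock-infected) = 23.160 − 21.890 = 1.270
ΔCt(infected) = 26.850 − 21.380 = 5.470
ΔΔCt = 5.470 − 1.270 = 4.200
Fold change = 2^(−4.200) = 0.0544

0.054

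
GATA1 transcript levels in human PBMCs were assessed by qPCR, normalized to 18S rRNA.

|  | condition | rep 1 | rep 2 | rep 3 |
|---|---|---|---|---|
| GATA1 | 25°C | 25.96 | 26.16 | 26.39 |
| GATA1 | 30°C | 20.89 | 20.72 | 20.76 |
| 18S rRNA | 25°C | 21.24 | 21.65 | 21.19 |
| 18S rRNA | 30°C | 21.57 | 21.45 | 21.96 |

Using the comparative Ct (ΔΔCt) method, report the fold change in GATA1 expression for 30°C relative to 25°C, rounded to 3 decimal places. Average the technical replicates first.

Mean Ct: GATA1 25°C 26.170; GATA1 30°C 20.790; 18S rRNA 25°C 21.360; 18S rRNA 30°C 21.660
ΔCt(25°C) = 26.170 − 21.360 = 4.810
ΔCt(30°C) = 20.790 − 21.660 = -0.870
ΔΔCt = -0.870 − 4.810 = -5.680
Fold change = 2^(−(-5.680)) = 2^5.680 = 51.2685

51.268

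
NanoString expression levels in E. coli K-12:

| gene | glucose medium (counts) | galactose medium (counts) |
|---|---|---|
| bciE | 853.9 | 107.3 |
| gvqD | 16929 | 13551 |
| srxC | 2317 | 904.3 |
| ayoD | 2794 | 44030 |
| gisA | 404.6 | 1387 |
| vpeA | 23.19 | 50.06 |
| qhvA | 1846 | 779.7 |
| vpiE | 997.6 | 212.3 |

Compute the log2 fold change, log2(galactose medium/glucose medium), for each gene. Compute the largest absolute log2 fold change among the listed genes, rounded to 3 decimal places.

3.978

log2(107.3/853.9) = -2.992  (bciE)
log2(13551/16929) = -0.321  (gvqD)
log2(904.3/2317) = -1.357  (srxC)
log2(44030/2794) = 3.978  (ayoD)
log2(1387/404.6) = 1.777  (gisA)
log2(50.06/23.19) = 1.110  (vpeA)
log2(779.7/1846) = -1.243  (qhvA)
log2(212.3/997.6) = -2.232  (vpiE)
The largest magnitude belongs to ayoD.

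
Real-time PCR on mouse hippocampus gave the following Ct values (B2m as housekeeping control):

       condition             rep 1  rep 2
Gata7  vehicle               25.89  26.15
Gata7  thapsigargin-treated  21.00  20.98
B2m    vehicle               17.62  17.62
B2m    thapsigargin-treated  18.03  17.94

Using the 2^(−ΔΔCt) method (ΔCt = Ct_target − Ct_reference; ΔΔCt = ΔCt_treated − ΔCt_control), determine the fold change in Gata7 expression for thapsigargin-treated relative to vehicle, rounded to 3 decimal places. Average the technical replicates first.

42.078

Mean Ct: Gata7 vehicle 26.020; Gata7 thapsigargin-treated 20.990; B2m vehicle 17.620; B2m thapsigargin-treated 17.985
ΔCt(vehicle) = 26.020 − 17.620 = 8.400
ΔCt(thapsigargin-treated) = 20.990 − 17.985 = 3.005
ΔΔCt = 3.005 − 8.400 = -5.395
Fold change = 2^(−(-5.395)) = 2^5.395 = 42.0782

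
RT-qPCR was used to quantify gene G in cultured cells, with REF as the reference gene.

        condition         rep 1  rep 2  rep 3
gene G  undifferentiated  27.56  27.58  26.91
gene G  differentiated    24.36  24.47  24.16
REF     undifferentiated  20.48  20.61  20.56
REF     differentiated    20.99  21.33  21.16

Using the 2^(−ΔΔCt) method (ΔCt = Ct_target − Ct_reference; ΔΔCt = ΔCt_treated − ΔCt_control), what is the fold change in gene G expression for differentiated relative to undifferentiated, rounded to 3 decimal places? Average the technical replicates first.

Mean Ct: gene G undifferentiated 27.350; gene G differentiated 24.330; REF undifferentiated 20.550; REF differentiated 21.160
ΔCt(undifferentiated) = 27.350 − 20.550 = 6.800
ΔCt(differentiated) = 24.330 − 21.160 = 3.170
ΔΔCt = 3.170 − 6.800 = -3.630
Fold change = 2^(−(-3.630)) = 2^3.630 = 12.3805

12.381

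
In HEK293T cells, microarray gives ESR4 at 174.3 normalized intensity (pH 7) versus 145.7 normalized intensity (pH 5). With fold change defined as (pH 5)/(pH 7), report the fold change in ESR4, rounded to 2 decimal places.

0.84

Fold change = 145.7 / 174.3 = 0.836
ESR4 is downregulated.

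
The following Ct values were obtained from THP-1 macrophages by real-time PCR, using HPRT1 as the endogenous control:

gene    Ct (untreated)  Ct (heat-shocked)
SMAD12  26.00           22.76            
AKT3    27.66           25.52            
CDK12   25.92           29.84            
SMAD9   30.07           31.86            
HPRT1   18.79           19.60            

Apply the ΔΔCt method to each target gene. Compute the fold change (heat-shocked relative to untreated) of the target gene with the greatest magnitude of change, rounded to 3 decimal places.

16.564

SMAD12: ΔΔCt = (22.76−19.60) − (26.00−18.79) = 3.16 − 7.21 = -4.05; fold change = 2^4.05 = 16.564
AKT3: ΔΔCt = (25.52−19.60) − (27.66−18.79) = 5.92 − 8.87 = -2.95; fold change = 2^2.95 = 7.727
CDK12: ΔΔCt = (29.84−19.60) − (25.92−18.79) = 10.24 − 7.13 = 3.11; fold change = 2^-3.11 = 0.116
SMAD9: ΔΔCt = (31.86−19.60) − (30.07−18.79) = 12.26 − 11.28 = 0.98; fold change = 2^-0.98 = 0.507
SMAD12 has the largest |ΔΔCt| = 4.05.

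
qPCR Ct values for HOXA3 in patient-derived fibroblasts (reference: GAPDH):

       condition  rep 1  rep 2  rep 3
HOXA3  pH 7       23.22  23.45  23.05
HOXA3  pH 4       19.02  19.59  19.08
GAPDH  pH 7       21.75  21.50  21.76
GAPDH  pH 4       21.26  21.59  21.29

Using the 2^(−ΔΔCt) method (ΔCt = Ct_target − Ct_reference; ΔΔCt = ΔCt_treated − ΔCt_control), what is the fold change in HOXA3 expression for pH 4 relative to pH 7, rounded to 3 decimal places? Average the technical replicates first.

13.177

Mean Ct: HOXA3 pH 7 23.240; HOXA3 pH 4 19.230; GAPDH pH 7 21.670; GAPDH pH 4 21.380
ΔCt(pH 7) = 23.240 − 21.670 = 1.570
ΔCt(pH 4) = 19.230 − 21.380 = -2.150
ΔΔCt = -2.150 − 1.570 = -3.720
Fold change = 2^(−(-3.720)) = 2^3.720 = 13.1775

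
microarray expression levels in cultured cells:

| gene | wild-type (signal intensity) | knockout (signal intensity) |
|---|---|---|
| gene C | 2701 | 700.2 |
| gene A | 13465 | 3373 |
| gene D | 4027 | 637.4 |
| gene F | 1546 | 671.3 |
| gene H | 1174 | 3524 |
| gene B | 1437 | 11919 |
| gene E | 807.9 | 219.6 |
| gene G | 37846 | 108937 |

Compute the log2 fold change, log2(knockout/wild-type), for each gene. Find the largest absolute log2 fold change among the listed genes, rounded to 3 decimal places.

3.052

log2(700.2/2701) = -1.948  (gene C)
log2(3373/13465) = -1.997  (gene A)
log2(637.4/4027) = -2.659  (gene D)
log2(671.3/1546) = -1.204  (gene F)
log2(3524/1174) = 1.586  (gene H)
log2(11919/1437) = 3.052  (gene B)
log2(219.6/807.9) = -1.879  (gene E)
log2(108937/37846) = 1.525  (gene G)
The largest magnitude belongs to gene B.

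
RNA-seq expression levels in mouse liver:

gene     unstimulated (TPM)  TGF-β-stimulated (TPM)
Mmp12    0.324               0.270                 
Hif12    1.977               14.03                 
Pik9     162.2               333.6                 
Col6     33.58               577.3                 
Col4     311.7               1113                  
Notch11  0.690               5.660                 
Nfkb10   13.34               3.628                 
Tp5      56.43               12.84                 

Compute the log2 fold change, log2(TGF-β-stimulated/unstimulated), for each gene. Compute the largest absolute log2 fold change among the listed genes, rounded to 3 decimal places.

4.104

log2(0.270/0.324) = -0.263  (Mmp12)
log2(14.03/1.977) = 2.827  (Hif12)
log2(333.6/162.2) = 1.040  (Pik9)
log2(577.3/33.58) = 4.104  (Col6)
log2(1113/311.7) = 1.836  (Col4)
log2(5.660/0.690) = 3.036  (Notch11)
log2(3.628/13.34) = -1.879  (Nfkb10)
log2(12.84/56.43) = -2.136  (Tp5)
The largest magnitude belongs to Col6.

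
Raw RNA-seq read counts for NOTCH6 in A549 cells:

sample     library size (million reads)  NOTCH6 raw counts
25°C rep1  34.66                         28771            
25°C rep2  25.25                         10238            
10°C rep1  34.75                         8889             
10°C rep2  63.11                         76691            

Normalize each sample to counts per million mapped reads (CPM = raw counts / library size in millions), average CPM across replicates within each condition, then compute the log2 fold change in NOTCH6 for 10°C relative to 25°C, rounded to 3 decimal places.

CPM(25°C rep1) = 28771 / 34.66 = 830.0923
CPM(25°C rep2) = 10238 / 25.25 = 405.4653
CPM(10°C rep1) = 8889 / 34.75 = 255.7986
CPM(10°C rep2) = 76691 / 63.11 = 1215.1957
mean CPM(25°C) = 617.7788; mean CPM(10°C) = 735.4971
Fold change = 735.4971 / 617.7788 = 1.19055
log2(1.19055) = 0.2516

0.252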